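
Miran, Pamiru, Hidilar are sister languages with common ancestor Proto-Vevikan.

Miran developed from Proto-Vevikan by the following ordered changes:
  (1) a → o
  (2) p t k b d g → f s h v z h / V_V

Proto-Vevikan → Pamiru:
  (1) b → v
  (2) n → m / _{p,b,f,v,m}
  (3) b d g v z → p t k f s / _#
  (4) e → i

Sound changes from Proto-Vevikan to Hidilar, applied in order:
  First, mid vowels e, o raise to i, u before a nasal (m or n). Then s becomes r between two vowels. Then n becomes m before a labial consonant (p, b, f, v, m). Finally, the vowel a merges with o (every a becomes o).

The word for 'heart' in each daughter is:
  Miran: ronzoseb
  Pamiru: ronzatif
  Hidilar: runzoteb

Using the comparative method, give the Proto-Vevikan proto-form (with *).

Position 7: Miran has e, Pamiru has i, Hidilar has e. Miran preserves e here (none of its changes turn any other segment into e), so the proto-segment is *e.
Position 6: Miran has s, Pamiru has t, Hidilar has t. Hidilar preserves t here (none of its changes turn any other segment into t), so the proto-segment is *t.
Verify the candidate proto-form against each daughter:
Miran: *ronzateb > ronzoteb > ronzoseb  (by vowel merger, intervocalic lenition)
Pamiru: *ronzateb > ronzatev > ronzatef > ronzatif  (by unconditioned shift, final devoicing, vowel merger)
Hidilar: start from *ronzateb.
  rule 1 (pre-nasal raising): ronzateb → runzateb
  rule 2: no change — runzateb
  rule 3: no change — runzateb
  rule 4 (vowel merger): runzateb → runzoteb
  ⇒ Hidilar runzoteb
*ronzateb is the unique common source.

*ronzateb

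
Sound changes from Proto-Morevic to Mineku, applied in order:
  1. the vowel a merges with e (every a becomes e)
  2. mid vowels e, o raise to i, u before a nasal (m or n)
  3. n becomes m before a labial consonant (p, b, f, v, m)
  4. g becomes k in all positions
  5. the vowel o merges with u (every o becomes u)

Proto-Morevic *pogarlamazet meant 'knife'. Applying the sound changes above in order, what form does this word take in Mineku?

Mineku: start from *pogarlamazet.
  rule 1 (vowel merger): pogarlamazet → pogerlemezet
  rule 2 (pre-nasal raising): pogerlemezet → pogerlimezet
  rule 3: no change — pogerlimezet
  rule 4 (unconditioned shift): pogerlimezet → pokerlimezet
  rule 5 (vowel merger): pokerlimezet → pukerlimezet
  ⇒ Mineku pukerlimezet

pukerlimezet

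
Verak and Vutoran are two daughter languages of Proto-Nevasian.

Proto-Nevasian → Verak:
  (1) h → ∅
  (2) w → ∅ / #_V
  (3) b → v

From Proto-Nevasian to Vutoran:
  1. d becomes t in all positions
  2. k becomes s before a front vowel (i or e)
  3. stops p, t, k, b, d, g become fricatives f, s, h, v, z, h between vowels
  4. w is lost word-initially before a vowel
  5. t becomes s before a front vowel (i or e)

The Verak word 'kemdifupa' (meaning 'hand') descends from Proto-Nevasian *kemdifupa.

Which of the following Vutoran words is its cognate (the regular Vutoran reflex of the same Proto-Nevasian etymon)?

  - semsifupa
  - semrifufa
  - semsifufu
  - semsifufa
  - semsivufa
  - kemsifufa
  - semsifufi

Vutoran: *kemdifupa
  kemdifupa → kemtifupa   [unconditioned shift]
  kemtifupa → semtifupa   [palatalisation]
  semtifupa → semtifufa   [intervocalic lenition]
  semtifufa (rule 4 does not apply)
  semtifufa → semsifufa   [palatalisation]
  giving Vutoran semsifufa.
Only 'semsifufa' matches the regular Vutoran development of *kemdifupa.

semsifufa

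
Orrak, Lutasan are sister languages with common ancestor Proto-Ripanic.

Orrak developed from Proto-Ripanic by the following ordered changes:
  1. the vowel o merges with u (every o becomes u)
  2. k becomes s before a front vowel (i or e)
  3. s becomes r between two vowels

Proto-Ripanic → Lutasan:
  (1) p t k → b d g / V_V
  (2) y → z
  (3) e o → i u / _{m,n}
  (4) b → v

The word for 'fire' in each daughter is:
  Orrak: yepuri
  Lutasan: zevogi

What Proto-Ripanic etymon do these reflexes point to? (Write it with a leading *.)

Position 1: Orrak has y, Lutasan has z. Orrak preserves y here (none of its changes turn any other segment into y), so the proto-segment is *y.
Position 3: Orrak has p, Lutasan has v. Orrak preserves p here (none of its changes turn any other segment into p), so the proto-segment is *p.
Verify the candidate proto-form against each daughter:
Orrak: *yepoki > yepuki > yepusi > yepuri  (by vowel merger, palatalisation, rhotacism)
Lutasan: *yepoki > yebogi > zebogi > zevogi  (by intervocalic voicing, unconditioned shift, unconditioned shift)
Only *yepoki yields all of Orrak yepuri, Lutasan zevogi.

*yepoki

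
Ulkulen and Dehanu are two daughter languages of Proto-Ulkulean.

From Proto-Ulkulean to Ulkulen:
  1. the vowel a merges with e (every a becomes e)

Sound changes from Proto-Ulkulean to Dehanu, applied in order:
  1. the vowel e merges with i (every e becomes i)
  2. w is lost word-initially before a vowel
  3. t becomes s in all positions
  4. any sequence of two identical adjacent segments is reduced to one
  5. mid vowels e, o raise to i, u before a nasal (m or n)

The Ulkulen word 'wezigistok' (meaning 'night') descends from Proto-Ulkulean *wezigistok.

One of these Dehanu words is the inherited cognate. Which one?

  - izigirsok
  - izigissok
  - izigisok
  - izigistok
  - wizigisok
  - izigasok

Dehanu: *wezigistok
  wezigistok → wizigistok   [vowel merger]
  wizigistok → izigistok   [glide loss]
  izigistok → izigissok   [unconditioned shift]
  izigissok → izigisok   [degemination]
  izigisok (rule 5 does not apply)
  giving Dehanu izigisok.
Only 'izigisok' matches the regular Dehanu development of *wezigistok.

izigisok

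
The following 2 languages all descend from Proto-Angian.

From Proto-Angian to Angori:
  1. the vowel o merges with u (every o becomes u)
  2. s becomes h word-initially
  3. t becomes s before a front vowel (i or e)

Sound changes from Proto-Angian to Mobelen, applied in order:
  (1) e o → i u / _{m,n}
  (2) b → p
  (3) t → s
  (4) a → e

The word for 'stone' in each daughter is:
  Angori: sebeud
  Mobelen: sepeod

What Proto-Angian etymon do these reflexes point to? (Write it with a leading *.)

*tebeod

Position 5: Angori has u, Mobelen has o. Mobelen preserves o here (none of its changes turn any other segment into o), so the proto-segment is *o.
Position 3: Angori has b, Mobelen has p. Angori preserves b here (none of its changes turn any other segment into b), so the proto-segment is *b.
Position 1: Angori has s, Mobelen has s. Taking the neighbouring segments as reconstructed: Angori s can only go back to *t; Mobelen s could go back to *t or *s — the one source consistent with every daughter is *t.
Verify the candidate proto-form against each daughter:
Angori: *tebeod
  tebeod → tebeud   [vowel merger]
  tebeud (rule 2 does not apply)
  tebeud → sebeud   [palatalisation]
  giving Angori sebeud.
Mobelen: *tebeod > tepeod > sepeod  (by unconditioned shift, unconditioned shift)
*tebeod is the unique common source.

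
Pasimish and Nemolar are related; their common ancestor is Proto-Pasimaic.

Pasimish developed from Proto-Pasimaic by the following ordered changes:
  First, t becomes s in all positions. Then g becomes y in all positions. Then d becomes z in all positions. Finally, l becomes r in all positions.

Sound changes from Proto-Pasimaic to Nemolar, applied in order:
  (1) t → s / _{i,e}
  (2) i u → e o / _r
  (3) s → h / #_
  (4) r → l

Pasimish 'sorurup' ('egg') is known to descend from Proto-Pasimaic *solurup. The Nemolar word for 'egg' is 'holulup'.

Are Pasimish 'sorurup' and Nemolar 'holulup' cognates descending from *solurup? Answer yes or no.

Derive the expected Nemolar reflex of *solurup:
Nemolar: start from *solurup.
  rule 1: no change — solurup
  rule 2 (pre-rhotic lowering): solurup → solorup
  rule 3 (debuccalisation): solorup → holorup
  rule 4 (unconditioned shift): holorup → hololup
  ⇒ Nemolar hololup
The regular Nemolar reflex would be 'hololup', but the attested form is 'holulup'. The correspondence is irregular, so they are not cognates (the Nemolar form has a different source).

no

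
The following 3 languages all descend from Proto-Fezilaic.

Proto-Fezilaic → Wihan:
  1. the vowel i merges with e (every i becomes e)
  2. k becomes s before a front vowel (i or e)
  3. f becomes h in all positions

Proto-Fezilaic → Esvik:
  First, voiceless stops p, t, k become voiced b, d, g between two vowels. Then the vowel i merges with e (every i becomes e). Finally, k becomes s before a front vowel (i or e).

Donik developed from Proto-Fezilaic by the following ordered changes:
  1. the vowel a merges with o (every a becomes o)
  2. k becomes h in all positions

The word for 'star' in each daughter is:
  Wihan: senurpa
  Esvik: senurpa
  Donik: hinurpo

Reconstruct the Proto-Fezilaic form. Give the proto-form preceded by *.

Position 7: Wihan has a, Esvik has a, Donik has o. Wihan preserves a here (none of its changes turn any other segment into a), so the proto-segment is *a.
Position 1: Wihan has s, Esvik has s, Donik has h. Taking the neighbouring segments as reconstructed: Wihan s could go back to *k or *s; Esvik s could go back to *k or *s; Donik h could go back to *k or *h — the one source consistent with every daughter is *k.
Verify the candidate proto-form against each daughter:
Wihan: start from *kinurpa.
  rule 1 (vowel merger): kinurpa → kenurpa
  rule 2 (palatalisation): kenurpa → senurpa
  rule 3: no change — senurpa
  ⇒ Wihan senurpa
Esvik: *kinurpa
  kinurpa (rule 1 does not apply)
  kinurpa → kenurpa   [vowel merger]
  kenurpa → senurpa   [palatalisation]
  giving Esvik senurpa.
Donik: start from *kinurpa.
  rule 1 (vowel merger): kinurpa → kinurpo
  rule 2 (unconditioned shift): kinurpo → hinurpo
  ⇒ Donik hinurpo
Only *kinurpa yields all of Wihan senurpa, Esvik senurpa, Donik hinurpo.

*kinurpa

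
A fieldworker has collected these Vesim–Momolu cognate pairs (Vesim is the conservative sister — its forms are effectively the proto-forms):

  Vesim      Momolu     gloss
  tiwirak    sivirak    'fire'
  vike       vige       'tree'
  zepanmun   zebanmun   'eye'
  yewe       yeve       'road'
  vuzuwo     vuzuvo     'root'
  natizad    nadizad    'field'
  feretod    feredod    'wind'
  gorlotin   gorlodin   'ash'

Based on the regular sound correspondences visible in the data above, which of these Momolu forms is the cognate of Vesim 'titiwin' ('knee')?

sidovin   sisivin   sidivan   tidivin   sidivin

tiwirak ~ sivirak — Vesim t corresponds to Momolu s word-initially before a front vowel.
natizad ~ nadizad, gorlotin ~ gorlodin — Vesim t corresponds to Momolu d between vowels (before a front vowel).
tiwirak ~ sivirak — Vesim w corresponds to Momolu v between vowels (before a front vowel).
Applying these to Vesim 'titiwin':
  titiwin → sitiwin   (t→s word-initially before a front vowel)
  sitiwin → sidiwin   (t→d between vowels (before a front vowel))
  sidiwin → sidivin   (w→v between vowels (before a front vowel))
So the Momolu cognate is 'sidivin'.

sidivin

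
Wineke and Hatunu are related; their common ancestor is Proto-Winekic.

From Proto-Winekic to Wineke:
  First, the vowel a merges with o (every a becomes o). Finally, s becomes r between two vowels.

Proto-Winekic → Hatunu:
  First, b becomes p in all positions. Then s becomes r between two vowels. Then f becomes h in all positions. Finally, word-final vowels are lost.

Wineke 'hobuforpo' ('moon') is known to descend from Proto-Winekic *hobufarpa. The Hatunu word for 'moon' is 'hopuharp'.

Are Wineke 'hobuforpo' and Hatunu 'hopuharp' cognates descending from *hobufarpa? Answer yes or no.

Derive the expected Hatunu reflex of *hobufarpa:
Hatunu: *hobufarpa
  hobufarpa → hopufarpa   [unconditioned shift]
  hopufarpa (rule 2 does not apply)
  hopufarpa → hopuharpa   [unconditioned shift]
  hopuharpa → hopuharp   [apocope]
  giving Hatunu hopuharp.
Hatunu 'hopuharp' matches the regular reflex exactly, so the pair is cognate.

yes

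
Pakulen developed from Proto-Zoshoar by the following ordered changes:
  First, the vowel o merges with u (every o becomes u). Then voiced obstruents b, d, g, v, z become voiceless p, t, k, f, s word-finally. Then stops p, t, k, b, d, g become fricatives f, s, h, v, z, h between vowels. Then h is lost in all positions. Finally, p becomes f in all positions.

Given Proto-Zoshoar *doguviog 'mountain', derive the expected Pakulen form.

Pakulen: *doguviog > duguviug > duguviuk > duhuviuk > duuviuk  (by vowel merger, final devoicing, intervocalic lenition, h-loss)

duuviuk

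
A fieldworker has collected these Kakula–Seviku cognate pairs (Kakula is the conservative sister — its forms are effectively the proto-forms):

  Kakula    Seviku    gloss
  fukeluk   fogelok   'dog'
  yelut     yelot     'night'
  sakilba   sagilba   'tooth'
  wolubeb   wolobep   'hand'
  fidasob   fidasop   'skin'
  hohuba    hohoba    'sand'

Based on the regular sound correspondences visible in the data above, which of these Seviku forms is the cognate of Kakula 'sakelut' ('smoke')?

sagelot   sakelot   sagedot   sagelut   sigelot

sagelot

fukeluk ~ fogelok — Kakula k corresponds to Seviku g between vowels (before a front vowel).
fukeluk ~ fogelok, yelut ~ yelot — Kakula u corresponds to Seviku o after a consonant, before a consonant other than r, m, n, p, b, f, v.
Applying these to Kakula 'sakelut':
  sakelut → sagelut   (k→g between vowels (before a front vowel))
  sagelut → sagelot   (u→o after a consonant, before a consonant other than r, m, n, p, b, f, v)
So the Seviku cognate is 'sagelot'.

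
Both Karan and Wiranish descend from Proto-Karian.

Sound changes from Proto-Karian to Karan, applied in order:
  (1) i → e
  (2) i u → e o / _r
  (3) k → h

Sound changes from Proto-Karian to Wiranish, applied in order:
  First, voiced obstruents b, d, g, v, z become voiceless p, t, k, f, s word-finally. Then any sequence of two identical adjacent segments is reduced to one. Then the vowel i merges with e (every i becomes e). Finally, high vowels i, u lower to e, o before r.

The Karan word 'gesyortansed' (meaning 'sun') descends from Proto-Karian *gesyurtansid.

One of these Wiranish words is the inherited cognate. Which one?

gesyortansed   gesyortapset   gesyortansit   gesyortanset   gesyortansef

gesyortanset

Wiranish: *gesyurtansid > gesyurtansit > gesyurtanset > gesyortanset  (by final devoicing, vowel merger, pre-rhotic lowering)
Only 'gesyortanset' matches the regular Wiranish development of *gesyurtansid.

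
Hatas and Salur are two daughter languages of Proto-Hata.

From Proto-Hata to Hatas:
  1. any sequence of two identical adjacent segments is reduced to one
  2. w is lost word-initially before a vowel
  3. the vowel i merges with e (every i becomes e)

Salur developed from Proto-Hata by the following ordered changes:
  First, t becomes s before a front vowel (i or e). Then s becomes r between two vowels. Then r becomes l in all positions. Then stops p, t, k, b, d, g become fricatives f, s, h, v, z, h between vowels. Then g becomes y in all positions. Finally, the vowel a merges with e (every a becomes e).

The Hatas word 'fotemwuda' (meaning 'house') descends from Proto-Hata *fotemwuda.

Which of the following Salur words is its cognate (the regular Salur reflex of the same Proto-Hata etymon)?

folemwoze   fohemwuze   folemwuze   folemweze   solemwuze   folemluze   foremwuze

Salur: start from *fotemwuda.
  rule 1 (palatalisation): fotemwuda → fosemwuda
  rule 2 (rhotacism): fosemwuda → foremwuda
  rule 3 (unconditioned shift): foremwuda → folemwuda
  rule 4 (intervocalic lenition): folemwuda → folemwuza
  rule 5: no change — folemwuza
  rule 6 (vowel merger): folemwuza → folemwuze
  ⇒ Salur folemwuze
Among the options, 'folemwuze' alone shows every Salur change applied in order.

folemwuze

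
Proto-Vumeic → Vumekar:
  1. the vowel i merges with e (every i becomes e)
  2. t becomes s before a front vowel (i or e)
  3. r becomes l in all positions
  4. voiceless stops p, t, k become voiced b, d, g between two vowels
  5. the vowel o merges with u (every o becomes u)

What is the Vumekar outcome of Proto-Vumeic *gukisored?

Vumekar: start from *gukisored.
  rule 1 (vowel merger): gukisored → gukesored
  rule 2: no change — gukesored
  rule 3 (unconditioned shift): gukesored → gukesoled
  rule 4 (intervocalic voicing): gukesoled → gugesoled
  rule 5 (vowel merger): gugesoled → gugesuled
  ⇒ Vumekar gugesuled

gugesuled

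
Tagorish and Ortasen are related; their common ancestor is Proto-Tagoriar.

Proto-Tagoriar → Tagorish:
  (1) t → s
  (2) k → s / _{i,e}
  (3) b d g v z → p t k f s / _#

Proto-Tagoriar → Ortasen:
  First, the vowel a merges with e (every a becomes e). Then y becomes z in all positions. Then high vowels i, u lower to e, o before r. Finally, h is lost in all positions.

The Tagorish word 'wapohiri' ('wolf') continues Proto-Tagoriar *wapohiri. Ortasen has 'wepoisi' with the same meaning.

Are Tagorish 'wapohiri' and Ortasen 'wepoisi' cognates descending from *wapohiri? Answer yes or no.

Derive the expected Ortasen reflex of *wapohiri:
Ortasen: start from *wapohiri.
  rule 1 (vowel merger): wapohiri → wepohiri
  rule 2: no change — wepohiri
  rule 3 (pre-rhotic lowering): wepohiri → wepoheri
  rule 4 (h-loss): wepoheri → wepoeri
  ⇒ Ortasen wepoeri
The regular Ortasen reflex would be 'wepoeri', but the attested form is 'wepoisi'. The correspondence is irregular, so they are not cognates (the Ortasen form has a different source).

no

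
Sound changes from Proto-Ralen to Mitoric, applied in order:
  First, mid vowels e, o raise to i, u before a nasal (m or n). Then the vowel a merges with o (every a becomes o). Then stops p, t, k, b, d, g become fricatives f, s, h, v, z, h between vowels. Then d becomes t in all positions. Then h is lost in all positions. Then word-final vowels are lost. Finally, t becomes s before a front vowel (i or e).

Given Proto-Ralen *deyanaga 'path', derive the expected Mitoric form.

seyono

Mitoric: *deyanaga
  deyanaga (rule 1 does not apply)
  deyanaga → deyonogo   [vowel merger]
  deyonogo → deyonoho   [intervocalic lenition]
  deyonoho → teyonoho   [unconditioned shift]
  teyonoho → teyonoo   [h-loss]
  teyonoo → teyono   [apocope]
  teyono → seyono   [palatalisation]
  giving Mitoric seyono.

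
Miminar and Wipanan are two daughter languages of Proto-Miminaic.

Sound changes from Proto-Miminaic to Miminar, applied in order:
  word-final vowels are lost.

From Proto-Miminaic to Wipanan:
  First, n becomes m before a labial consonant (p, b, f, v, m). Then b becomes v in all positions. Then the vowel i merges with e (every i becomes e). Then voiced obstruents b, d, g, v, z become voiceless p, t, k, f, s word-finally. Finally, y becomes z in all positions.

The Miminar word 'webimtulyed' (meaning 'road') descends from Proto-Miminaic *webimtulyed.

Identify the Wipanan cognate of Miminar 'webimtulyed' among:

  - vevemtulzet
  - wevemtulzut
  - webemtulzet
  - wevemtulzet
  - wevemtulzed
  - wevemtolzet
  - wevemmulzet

wevemtulzet

Wipanan: *webimtulyed
  webimtulyed (rule 1 does not apply)
  webimtulyed → wevimtulyed   [unconditioned shift]
  wevimtulyed → wevemtulyed   [vowel merger]
  wevemtulyed → wevemtulyet   [final devoicing]
  wevemtulyet → wevemtulzet   [unconditioned shift]
  giving Wipanan wevemtulzet.
Among the options, 'wevemtulzet' alone shows every Wipanan change applied in order.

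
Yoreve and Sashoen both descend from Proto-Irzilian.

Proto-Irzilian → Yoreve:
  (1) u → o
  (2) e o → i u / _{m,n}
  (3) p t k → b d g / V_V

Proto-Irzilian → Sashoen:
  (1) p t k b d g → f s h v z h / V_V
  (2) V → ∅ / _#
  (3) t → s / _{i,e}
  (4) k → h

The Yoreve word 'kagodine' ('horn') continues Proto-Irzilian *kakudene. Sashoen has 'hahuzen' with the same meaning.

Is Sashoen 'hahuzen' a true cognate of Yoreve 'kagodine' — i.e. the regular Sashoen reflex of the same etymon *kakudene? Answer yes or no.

yes

Derive the expected Sashoen reflex of *kakudene:
Sashoen: *kakudene
  kakudene → kahuzene   [intervocalic lenition]
  kahuzene → kahuzen   [apocope]
  kahuzen (rule 3 does not apply)
  kahuzen → hahuzen   [unconditioned shift]
  giving Sashoen hahuzen.
Sashoen 'hahuzen' matches the regular reflex exactly, so the pair is cognate.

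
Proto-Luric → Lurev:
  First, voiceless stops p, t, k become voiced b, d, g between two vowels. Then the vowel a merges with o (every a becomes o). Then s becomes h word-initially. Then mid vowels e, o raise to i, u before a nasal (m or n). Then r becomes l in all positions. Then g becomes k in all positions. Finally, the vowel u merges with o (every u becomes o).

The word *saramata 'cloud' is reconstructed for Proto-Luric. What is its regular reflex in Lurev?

holomodo

Lurev: *saramata
  saramata → saramada   [intervocalic voicing]
  saramada → soromodo   [vowel merger]
  soromodo → horomodo   [debuccalisation]
  horomodo → horumodo   [pre-nasal raising]
  horumodo → holumodo   [unconditioned shift]
  holumodo (rule 6 does not apply)
  holumodo → holomodo   [vowel merger]
  giving Lurev holomodo.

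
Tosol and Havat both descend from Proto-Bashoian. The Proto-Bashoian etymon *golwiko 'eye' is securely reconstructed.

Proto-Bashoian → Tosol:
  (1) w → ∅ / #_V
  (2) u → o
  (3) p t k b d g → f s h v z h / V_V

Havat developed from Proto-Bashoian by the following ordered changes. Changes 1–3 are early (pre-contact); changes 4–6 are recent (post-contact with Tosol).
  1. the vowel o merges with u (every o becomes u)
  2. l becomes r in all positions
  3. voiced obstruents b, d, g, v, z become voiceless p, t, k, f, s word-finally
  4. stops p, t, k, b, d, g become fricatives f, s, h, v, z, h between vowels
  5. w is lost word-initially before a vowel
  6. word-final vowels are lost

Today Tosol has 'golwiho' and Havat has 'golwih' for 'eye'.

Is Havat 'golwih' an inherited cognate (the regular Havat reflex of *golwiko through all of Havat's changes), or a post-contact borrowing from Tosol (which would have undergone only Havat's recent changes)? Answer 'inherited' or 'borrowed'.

If inherited, *golwiko would pass through all of Havat's changes:
Havat: *golwiko > gulwiku > gurwiku > gurwihu > gurwih  (by vowel merger, unconditioned shift, intervocalic lenition, apocope)
If borrowed from Tosol 'golwiho' after the early changes, it would undergo only the recent ones:
  rule 4 (intervocalic lenition): no change (golwiho)
  rule 5 (glide loss): no change (golwiho)
  rule 6 (apocope): golwiho → golwih
  ⇒ as a loan: golwih
Havat 'golwih' matches the loan outcome 'golwih', not the inherited 'gurwih' — it skipped the early Havat changes, so it was borrowed from Tosol.

borrowed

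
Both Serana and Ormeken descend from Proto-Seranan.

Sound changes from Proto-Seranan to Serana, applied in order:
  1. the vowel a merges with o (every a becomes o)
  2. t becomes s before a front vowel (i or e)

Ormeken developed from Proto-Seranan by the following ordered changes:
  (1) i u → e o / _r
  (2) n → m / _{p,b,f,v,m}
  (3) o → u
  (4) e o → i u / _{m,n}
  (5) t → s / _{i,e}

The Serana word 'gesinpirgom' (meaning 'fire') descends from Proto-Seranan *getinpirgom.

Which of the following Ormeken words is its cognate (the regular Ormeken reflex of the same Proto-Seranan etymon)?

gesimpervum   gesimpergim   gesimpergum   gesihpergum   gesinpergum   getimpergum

gesimpergum

Ormeken: *getinpirgom
  getinpirgom → getinpergom   [pre-rhotic lowering]
  getinpergom → getimpergom   [nasal place assimilation]
  getimpergom → getimpergum   [vowel merger]
  getimpergum (rule 4 does not apply)
  getimpergum → gesimpergum   [palatalisation]
  giving Ormeken gesimpergum.
The other candidates each miss or misapply at least one Ormeken change.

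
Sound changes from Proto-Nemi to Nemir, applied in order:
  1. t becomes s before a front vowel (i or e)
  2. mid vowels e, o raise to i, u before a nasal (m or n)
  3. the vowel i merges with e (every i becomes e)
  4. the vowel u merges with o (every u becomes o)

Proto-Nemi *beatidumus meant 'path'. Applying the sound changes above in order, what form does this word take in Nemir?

beasedomos

Nemir: start from *beatidumus.
  rule 1 (palatalisation): beatidumus → beasidumus
  rule 2: no change — beasidumus
  rule 3 (vowel merger): beasidumus → beasedumus
  rule 4 (vowel merger): beasedumus → beasedomos
  ⇒ Nemir beasedomos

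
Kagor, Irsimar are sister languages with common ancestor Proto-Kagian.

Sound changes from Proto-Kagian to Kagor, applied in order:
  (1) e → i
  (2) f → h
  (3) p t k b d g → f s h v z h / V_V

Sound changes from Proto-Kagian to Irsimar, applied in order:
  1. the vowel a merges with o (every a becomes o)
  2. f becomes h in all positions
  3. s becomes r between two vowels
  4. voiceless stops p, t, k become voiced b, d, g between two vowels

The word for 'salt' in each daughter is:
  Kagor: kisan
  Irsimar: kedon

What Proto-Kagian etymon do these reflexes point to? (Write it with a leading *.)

*ketan

Position 4: Kagor has a, Irsimar has o. Kagor preserves a here (none of its changes turn any other segment into a), so the proto-segment is *a.
Position 3: Kagor has s, Irsimar has d. Taking the neighbouring segments as reconstructed: Kagor s could go back to *t or *s; Irsimar d could go back to *t or *d — the one source consistent with every daughter is *t.
This points to *ketan. Verify forward in each daughter:
Kagor: *ketan > kitan > kisan  (by vowel merger, intervocalic lenition)
Irsimar: start from *ketan.
  rule 1 (vowel merger): ketan → keton
  rule 2: no change — keton
  rule 3: no change — keton
  rule 4 (intervocalic voicing): keton → kedon
  ⇒ Irsimar kedon
*ketan is the unique common source.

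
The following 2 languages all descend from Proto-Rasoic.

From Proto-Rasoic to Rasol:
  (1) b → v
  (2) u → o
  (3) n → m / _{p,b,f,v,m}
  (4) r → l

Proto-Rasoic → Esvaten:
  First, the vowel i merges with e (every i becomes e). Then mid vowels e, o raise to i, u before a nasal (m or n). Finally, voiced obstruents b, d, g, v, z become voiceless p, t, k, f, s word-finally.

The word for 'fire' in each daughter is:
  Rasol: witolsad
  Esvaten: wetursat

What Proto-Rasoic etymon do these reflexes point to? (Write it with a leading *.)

Position 2: Rasol has i, Esvaten has e. Rasol preserves i here (none of its changes turn any other segment into i), so the proto-segment is *i.
Position 4: Rasol has o, Esvaten has u. Taking the neighbouring segments as reconstructed: Rasol o could go back to *o or *u; Esvaten u can only go back to *u — the one source consistent with every daughter is *u.
Position 8: Rasol has d, Esvaten has t. Rasol preserves d here (none of its changes turn any other segment into d), so the proto-segment is *d.
Verify the candidate proto-form against each daughter:
Rasol: *witursad
  witursad (rule 1 does not apply)
  witursad → witorsad   [vowel merger]
  witorsad (rule 3 does not apply)
  witorsad → witolsad   [unconditioned shift]
  giving Rasol witolsad.
Esvaten: *witursad > wetursad > wetursat  (by vowel merger, final devoicing)
Only *witursad yields all of Rasol witolsad, Esvaten wetursat.

*witursad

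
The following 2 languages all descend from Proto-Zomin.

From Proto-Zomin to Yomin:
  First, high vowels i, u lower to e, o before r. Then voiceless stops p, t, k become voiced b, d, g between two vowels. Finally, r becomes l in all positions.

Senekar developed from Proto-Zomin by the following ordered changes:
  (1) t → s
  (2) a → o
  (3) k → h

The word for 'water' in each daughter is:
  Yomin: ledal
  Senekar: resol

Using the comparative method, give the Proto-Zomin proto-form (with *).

*retal

Position 4: Yomin has a, Senekar has o. Yomin preserves a here (none of its changes turn any other segment into a), so the proto-segment is *a.
Position 1: Yomin has l, Senekar has r. Senekar preserves r here (none of its changes turn any other segment into r), so the proto-segment is *r.
This points to *retal. Verify forward in each daughter:
Yomin: *retal
  retal (rule 1 does not apply)
  retal → redal   [intervocalic voicing]
  redal → ledal   [unconditioned shift]
  giving Yomin ledal.
Senekar: start from *retal.
  rule 1 (unconditioned shift): retal → resal
  rule 2 (vowel merger): resal → resol
  rule 3: no change — resol
  ⇒ Senekar resol
Only *retal yields all of Yomin ledal, Senekar resol.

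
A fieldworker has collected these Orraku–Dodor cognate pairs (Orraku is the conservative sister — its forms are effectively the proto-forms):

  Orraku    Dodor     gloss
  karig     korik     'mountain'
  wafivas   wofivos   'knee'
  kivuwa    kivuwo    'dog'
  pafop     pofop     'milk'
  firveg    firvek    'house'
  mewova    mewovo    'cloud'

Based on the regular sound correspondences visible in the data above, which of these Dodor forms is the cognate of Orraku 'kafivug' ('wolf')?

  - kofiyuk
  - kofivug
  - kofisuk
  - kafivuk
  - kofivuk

kofivuk

wafivas ~ wofivos, pafop ~ pofop — Orraku a corresponds to Dodor o after a consonant, before a labial obstruent.
karig ~ korik, firveg ~ firvek — Orraku g corresponds to Dodor k word-finally.
Applying these to Orraku 'kafivug':
  kafivug → kofivug   (a→o after a consonant, before a labial obstruent)
  kofivug → kofivuk   (g→k word-finally)
So the Dodor cognate is 'kofivuk'.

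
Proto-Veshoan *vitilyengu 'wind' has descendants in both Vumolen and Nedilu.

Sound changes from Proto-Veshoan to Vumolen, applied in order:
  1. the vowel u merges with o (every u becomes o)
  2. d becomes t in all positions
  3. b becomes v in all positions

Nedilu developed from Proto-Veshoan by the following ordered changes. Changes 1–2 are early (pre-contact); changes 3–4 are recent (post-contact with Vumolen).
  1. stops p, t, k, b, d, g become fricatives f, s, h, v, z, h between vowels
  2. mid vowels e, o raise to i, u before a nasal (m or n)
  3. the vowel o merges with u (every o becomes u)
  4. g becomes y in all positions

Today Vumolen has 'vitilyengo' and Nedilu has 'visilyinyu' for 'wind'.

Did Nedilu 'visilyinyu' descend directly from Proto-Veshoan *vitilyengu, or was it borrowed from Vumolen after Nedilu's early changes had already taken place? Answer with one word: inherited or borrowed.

If inherited, *vitilyengu would pass through all of Nedilu's changes:
Nedilu: *vitilyengu
  vitilyengu → visilyengu   [intervocalic lenition]
  visilyengu → visilyingu   [pre-nasal raising]
  visilyingu (rule 3 does not apply)
  visilyingu → visilyinyu   [unconditioned shift]
  giving Nedilu visilyinyu.
If borrowed from Vumolen 'vitilyengo' after the early changes, it would undergo only the recent ones:
  rule 3 (vowel merger): vitilyengo → vitilyengu
  rule 4 (unconditioned shift): vitilyengu → vitilyenyu
  ⇒ as a loan: vitilyenyu
Nedilu 'visilyinyu' matches the inherited outcome exactly, so it is an inherited cognate, not a loan.

inherited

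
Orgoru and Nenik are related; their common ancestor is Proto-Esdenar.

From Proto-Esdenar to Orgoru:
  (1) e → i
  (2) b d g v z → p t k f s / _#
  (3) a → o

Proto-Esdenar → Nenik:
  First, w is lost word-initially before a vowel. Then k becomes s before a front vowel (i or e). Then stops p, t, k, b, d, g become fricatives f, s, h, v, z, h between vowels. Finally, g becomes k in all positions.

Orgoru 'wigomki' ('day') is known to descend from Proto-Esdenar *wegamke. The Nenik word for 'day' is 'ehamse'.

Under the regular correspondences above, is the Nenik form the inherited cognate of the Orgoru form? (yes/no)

yes

Derive the expected Nenik reflex of *wegamke:
Nenik: *wegamke
  wegamke → egamke   [glide loss]
  egamke → egamse   [palatalisation]
  egamse → ehamse   [intervocalic lenition]
  ehamse (rule 4 does not apply)
  giving Nenik ehamse.
Nenik 'ehamse' matches the regular reflex exactly, so the pair is cognate.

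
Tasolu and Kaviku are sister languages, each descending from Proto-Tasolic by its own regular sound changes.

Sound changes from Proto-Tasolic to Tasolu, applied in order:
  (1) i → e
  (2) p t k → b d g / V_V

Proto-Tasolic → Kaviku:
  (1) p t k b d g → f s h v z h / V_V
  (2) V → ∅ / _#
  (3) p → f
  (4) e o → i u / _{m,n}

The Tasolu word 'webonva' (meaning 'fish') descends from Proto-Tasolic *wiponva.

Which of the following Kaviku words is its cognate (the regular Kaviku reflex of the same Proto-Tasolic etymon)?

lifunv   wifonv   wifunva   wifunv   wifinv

wifunv

Kaviku: *wiponva > wifonva > wifonv > wifunv  (by intervocalic lenition, apocope, pre-nasal raising)
Among the options, 'wifunv' alone shows every Kaviku change applied in order.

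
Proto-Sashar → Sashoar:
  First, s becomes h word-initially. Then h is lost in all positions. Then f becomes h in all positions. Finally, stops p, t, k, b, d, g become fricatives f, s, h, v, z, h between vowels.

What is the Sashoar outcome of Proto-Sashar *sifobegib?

Sashoar: *sifobegib > hifobegib > ifobegib > ihobegib > ihovehib  (by debuccalisation, h-loss, unconditioned shift, intervocalic lenition)

ihovehib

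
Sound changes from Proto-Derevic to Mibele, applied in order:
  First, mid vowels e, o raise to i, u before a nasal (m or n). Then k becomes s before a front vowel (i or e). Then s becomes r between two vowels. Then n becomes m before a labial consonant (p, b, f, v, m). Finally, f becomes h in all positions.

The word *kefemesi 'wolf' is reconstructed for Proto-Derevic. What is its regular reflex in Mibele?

sehimeri

Mibele: *kefemesi
  kefemesi → kefimesi   [pre-nasal raising]
  kefimesi → sefimesi   [palatalisation]
  sefimesi → sefimeri   [rhotacism]
  sefimeri (rule 4 does not apply)
  sefimeri → sehimeri   [unconditioned shift]
  giving Mibele sehimeri.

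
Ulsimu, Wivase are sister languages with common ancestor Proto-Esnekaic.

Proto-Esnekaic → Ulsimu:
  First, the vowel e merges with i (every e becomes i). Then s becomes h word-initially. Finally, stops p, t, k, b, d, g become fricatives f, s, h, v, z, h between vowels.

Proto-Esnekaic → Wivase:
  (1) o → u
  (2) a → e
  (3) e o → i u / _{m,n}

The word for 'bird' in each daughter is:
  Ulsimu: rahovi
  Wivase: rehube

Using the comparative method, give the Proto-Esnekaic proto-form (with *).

*rahobe

Position 5: Ulsimu has v, Wivase has b. Wivase preserves b here (none of its changes turn any other segment into b), so the proto-segment is *b.
Position 6: Ulsimu has i, Wivase has e. Taking the neighbouring segments as reconstructed: Ulsimu i could go back to *e or *i; Wivase e could go back to *a or *e — the one source consistent with every daughter is *e.
Continuing position by position gives *rahobe; check it forward:
Ulsimu: *rahobe > rahobi > rahovi  (by vowel merger, intervocalic lenition)
Wivase: start from *rahobe.
  rule 1 (vowel merger): rahobe → rahube
  rule 2 (vowel merger): rahube → rehube
  rule 3: no change — rehube
  ⇒ Wivase rehube
No other proto-form is consistent with every reflex, so the reconstruction is *rahobe.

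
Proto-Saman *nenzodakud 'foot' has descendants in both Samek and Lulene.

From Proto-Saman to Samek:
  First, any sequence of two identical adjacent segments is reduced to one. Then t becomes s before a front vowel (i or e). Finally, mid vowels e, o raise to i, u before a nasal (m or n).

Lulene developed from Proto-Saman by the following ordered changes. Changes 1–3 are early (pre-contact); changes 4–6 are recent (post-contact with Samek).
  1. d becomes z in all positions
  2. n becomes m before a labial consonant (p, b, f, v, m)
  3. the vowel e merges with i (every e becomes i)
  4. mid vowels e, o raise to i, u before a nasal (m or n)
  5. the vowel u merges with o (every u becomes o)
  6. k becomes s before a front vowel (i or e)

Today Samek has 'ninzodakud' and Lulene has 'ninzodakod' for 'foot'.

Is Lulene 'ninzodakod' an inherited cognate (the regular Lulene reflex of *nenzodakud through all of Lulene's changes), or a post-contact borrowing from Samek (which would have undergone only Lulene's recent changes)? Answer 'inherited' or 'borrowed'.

If inherited, *nenzodakud would pass through all of Lulene's changes:
Lulene: *nenzodakud
  nenzodakud → nenzozakuz   [unconditioned shift]
  nenzozakuz (rule 2 does not apply)
  nenzozakuz → ninzozakuz   [vowel merger]
  ninzozakuz (rule 4 does not apply)
  ninzozakuz → ninzozakoz   [vowel merger]
  ninzozakoz (rule 6 does not apply)
  giving Lulene ninzozakoz.
If borrowed from Samek 'ninzodakud' after the early changes, it would undergo only the recent ones:
  rule 4 (pre-nasal raising): no change (ninzodakud)
  rule 5 (vowel merger): ninzodakud → ninzodakod
  rule 6 (palatalisation): no change (ninzodakod)
  ⇒ as a loan: ninzodakod
Lulene 'ninzodakod' matches the loan outcome 'ninzodakod', not the inherited 'ninzozakoz' — it skipped the early Lulene changes, so it was borrowed from Samek.

borrowed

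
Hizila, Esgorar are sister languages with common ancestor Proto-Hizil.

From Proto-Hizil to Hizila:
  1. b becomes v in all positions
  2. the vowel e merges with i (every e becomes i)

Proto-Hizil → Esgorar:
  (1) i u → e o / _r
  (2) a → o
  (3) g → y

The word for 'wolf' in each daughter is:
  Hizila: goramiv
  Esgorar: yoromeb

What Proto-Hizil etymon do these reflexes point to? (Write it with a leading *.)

*gorameb

Position 7: Hizila has v, Esgorar has b. Esgorar preserves b here (none of its changes turn any other segment into b), so the proto-segment is *b.
Position 6: Hizila has i, Esgorar has e. Taking the neighbouring segments as reconstructed: Hizila i could go back to *e or *i; Esgorar e can only go back to *e — the one source consistent with every daughter is *e.
Continuing position by position gives *gorameb; check it forward:
Hizila: *gorameb > goramev > goramiv  (by unconditioned shift, vowel merger)
Esgorar: *gorameb > goromeb > yoromeb  (by vowel merger, unconditioned shift)
*gorameb is the unique common source.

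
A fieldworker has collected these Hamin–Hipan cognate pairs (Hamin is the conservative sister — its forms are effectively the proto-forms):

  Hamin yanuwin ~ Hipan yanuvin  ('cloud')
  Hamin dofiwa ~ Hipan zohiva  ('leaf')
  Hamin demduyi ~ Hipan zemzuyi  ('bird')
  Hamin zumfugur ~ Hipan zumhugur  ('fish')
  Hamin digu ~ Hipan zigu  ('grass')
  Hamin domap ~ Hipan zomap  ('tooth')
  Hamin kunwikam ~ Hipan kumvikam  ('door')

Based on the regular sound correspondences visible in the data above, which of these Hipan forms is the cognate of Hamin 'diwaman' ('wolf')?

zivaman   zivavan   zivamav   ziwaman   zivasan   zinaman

digu ~ zigu — Hamin d corresponds to Hipan z word-initially before a front vowel.
dofiwa ~ zohiva — Hamin w corresponds to Hipan v between vowels (before a back vowel).
Applying these to Hamin 'diwaman':
  diwaman → ziwaman   (d→z word-initially before a front vowel)
  ziwaman → zivaman   (w→v between vowels (before a back vowel))
So the Hipan cognate is 'zivaman'.

zivaman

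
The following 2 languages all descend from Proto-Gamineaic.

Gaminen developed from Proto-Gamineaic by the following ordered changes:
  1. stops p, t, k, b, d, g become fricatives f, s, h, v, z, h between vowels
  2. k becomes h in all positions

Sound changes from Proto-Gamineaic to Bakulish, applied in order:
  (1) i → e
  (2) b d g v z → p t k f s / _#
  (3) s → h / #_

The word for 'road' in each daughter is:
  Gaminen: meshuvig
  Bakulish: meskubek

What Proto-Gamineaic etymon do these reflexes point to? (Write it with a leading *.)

Position 7: Gaminen has i, Bakulish has e. Gaminen preserves i here (none of its changes turn any other segment into i), so the proto-segment is *i.
Position 8: Gaminen has g, Bakulish has k. Gaminen preserves g here (none of its changes turn any other segment into g), so the proto-segment is *g.
Position 6: Gaminen has v, Bakulish has b. Bakulish preserves b here (none of its changes turn any other segment into b), so the proto-segment is *b.
This points to *meskubig. Verify forward in each daughter:
Gaminen: *meskubig > meskuvig > meshuvig  (by intervocalic lenition, unconditioned shift)
Bakulish: *meskubig > meskubeg > meskubek  (by vowel merger, final devoicing)
*meskubig is the unique common source.

*meskubig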